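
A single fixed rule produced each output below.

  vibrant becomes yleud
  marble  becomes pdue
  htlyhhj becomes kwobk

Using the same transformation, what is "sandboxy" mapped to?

vdqger

Each output is the input with this applied: shift every letter 3 places forward in the alphabet (wrapping around), then delete the last 2 characters.
Applying both steps to "sandboxy": "vdqgerab", then "vdqger".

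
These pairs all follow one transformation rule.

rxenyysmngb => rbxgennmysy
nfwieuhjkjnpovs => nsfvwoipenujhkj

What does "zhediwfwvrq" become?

Looking at the pairs, the operation is to take characters alternately from the front and the back (1st, last, 2nd, 2nd-last, ...).
"zhediwfwvrq" → "zqhrevdwifw".

zqhrevdwifw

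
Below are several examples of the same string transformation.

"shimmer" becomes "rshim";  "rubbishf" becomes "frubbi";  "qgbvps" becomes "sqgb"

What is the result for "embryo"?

Rule — move the last 3 characters to the front (rotate right by 3), then delete the first 2 characters.
"embryo" → "ryoemb" → "oemb".

oemb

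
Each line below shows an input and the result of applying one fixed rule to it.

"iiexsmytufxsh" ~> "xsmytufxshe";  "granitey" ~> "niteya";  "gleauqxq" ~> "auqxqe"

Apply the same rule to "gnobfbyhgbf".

bfbyhgbfo

Rule — delete the first 2 characters, then move the first character to the end.
For "gnobfbyhgbf", step one produces "obfbyhgbf"; step two turns that into "bfbyhgbfo".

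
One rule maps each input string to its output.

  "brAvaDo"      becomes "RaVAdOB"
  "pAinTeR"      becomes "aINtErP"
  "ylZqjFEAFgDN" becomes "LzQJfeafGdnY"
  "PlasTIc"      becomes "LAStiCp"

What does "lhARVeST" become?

The rule is to move the first character to the end, then flip the case of every letter.
Applying that to "lhARVeST" gives "HarvEstL".

HarvEstL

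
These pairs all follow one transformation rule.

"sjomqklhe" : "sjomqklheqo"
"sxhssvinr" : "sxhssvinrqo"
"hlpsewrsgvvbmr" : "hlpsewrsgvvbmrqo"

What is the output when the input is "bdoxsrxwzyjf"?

Each output is the input with this applied: append "qo".
Applying that to "bdoxsrxwzyjf" gives "bdoxsrxwzyjfqo".

bdoxsrxwzyjfqo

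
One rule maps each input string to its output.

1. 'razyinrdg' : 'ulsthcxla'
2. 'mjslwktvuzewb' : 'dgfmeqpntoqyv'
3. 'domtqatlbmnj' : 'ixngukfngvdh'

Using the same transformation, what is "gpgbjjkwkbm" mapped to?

What's happening: swap each adjacent pair of characters (1↔2, 3↔4, ...), then shift every letter 6 places backward in the alphabet (wrapping around).
Working it through for "gpgbjjkwkbm": intermediate "pgbgjjwkbkm", final "javaddqeveg".

javaddqeveg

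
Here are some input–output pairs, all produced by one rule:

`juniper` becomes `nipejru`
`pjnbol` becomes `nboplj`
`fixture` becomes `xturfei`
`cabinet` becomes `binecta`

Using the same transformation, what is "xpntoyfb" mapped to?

What's happening: swap the first and last characters, then move the first 2 characters to the end (rotate left by 2).
"xpntoyfb" → "bpntoyfx" → "ntoyfxbp".

ntoyfxbp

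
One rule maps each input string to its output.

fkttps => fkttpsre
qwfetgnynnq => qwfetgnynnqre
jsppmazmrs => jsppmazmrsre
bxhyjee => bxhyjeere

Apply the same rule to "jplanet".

What's happening: append "re".
For "jplanet" the result is "jplanetre".

jplanetre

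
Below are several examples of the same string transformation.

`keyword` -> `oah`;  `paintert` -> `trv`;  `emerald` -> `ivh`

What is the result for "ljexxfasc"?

The transformation: keep one character in every 3, starting at position 1 (positions 1st, 4th, 7th, ...), then shift every letter 4 places forward in the alphabet (wrapping around).
On "ljexxfasc": the first step gives "lxa", and the second then gives "pbe".

pbe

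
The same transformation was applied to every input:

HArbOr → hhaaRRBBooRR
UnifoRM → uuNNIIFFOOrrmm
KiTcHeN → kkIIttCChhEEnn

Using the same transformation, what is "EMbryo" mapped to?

eemmBBRRYYOO

Rule — flip the case of every letter, then double every character.
"EMbryo" → "eemmBBRRYYOO".
(Check on "UnifoRM": → "uNIFOrm" → "uuNNIIFFOOrrmm" ✓)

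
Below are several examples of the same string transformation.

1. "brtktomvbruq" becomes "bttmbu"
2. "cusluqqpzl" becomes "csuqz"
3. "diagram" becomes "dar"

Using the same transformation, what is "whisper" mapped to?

wip

The pattern: move the last character to the front, then keep every other character starting from the second (positions 2nd, 4th, 6th, ...).
For "whisper" the result is "wip".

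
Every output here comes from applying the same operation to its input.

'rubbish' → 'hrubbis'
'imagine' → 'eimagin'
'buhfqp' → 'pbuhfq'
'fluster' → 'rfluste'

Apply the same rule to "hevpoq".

qhevpo

The rule is to move the last character to the front.
For "hevpoq" the result is "qhevpo".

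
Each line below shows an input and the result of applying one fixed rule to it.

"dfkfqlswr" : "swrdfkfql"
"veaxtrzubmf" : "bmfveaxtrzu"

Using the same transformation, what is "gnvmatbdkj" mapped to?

Looking at the pairs, the operation is to move the last 3 characters to the front (rotate right by 3).
Doing the same to "gnvmatbdkj": "dkjgnvmatb".

dkjgnvmatb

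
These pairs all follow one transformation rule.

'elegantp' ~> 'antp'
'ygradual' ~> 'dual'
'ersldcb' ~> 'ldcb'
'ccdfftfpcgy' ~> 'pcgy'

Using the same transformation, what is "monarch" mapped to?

In each case the input is transformed by: keep only the last 4 characters.
For "monarch" the result is "arch".

arch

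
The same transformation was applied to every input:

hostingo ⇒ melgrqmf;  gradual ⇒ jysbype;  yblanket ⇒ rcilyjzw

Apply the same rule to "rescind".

blgaqcp

The rule is to shift every letter 2 places backward in the alphabet (wrapping around), then reverse the string.
"rescind" → "blgaqcp".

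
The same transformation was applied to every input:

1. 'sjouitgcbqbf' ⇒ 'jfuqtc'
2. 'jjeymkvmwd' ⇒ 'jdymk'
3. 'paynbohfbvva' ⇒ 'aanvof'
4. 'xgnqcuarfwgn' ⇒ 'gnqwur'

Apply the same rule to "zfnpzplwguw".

fupwp

Each output is the input with this applied: keep every other character starting from the second (positions 2nd, 4th, 6th, ...), then take characters alternately from the front and the back (1st, last, 2nd, 2nd-last, ...).
Working it through for "zfnpzplwguw": intermediate "fppwu", final "fupwp".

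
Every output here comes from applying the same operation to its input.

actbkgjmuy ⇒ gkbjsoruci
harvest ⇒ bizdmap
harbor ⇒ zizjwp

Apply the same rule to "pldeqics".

What's happening: shift every letter 8 places forward in the alphabet (wrapping around), then swap the first and last characters.
For "pldeqics", step one produces "xtlmyqka"; step two turns that into "atlmyqkx".

atlmyqkx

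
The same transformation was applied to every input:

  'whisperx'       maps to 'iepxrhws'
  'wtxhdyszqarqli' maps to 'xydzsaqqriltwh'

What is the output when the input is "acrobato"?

What's happening: swap each adjacent pair of characters (1↔2, 3↔4, ...), then move the first 3 characters to the end (rotate left by 3).
For "acrobato", step one produces "caorabot"; step two turns that into "rabotcao".
(Check on "whisperx": → "hwsiepxr" → "iepxrhws" ✓)

rabotcao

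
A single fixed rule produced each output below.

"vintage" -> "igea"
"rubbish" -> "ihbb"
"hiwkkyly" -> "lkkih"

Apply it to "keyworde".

Looking at the pairs, the operation is to sort the characters into reverse alphabetical order, then delete the first 3 characters.
Applying both steps to "keyworde": "ywrokeed", then "okeed".
(Check on "rubbish": → "usrihbb" → "ihbb" ✓)

okeed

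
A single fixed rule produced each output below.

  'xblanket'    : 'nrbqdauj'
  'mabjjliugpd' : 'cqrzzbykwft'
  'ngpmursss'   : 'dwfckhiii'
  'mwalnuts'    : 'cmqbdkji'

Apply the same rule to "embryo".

The transformation: shift every letter 10 places backward in the alphabet (wrapping around).
For "embryo" the result is "ucrhoe".

ucrhoe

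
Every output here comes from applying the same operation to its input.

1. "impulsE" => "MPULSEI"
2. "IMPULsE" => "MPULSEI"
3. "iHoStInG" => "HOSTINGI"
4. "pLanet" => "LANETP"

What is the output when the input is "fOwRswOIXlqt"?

OWRSWOIXLQTF

The transformation: move the first character to the end, then convert every letter to uppercase.
So "fOwRswOIXlqt" becomes "OWRSWOIXLQTF".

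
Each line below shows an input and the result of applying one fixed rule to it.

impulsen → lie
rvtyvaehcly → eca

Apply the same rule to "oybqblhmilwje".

The transformation: sort the characters into reverse alphabetical order, then keep only the last 3 characters.
On "oybqblhmilwje": the first step gives "ywqomlljihebb", and the second then gives "ebb".

ebb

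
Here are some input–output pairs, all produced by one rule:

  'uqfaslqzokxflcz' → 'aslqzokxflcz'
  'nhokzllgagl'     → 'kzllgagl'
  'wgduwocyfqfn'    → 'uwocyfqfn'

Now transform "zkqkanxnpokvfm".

What's happening: delete the first 3 characters.
Applying that to "zkqkanxnpokvfm" gives "kanxnpokvfm".

kanxnpokvfm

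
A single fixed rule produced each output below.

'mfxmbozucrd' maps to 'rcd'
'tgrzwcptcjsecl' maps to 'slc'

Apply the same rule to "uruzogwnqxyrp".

ryp

In each case the input is transformed by: swap each adjacent pair of characters (1↔2, 3↔4, ...), then keep only the last 3 characters.
"uruzogwnqxyrp" → "ruzugonwxqryp" → "ryp".
(Check on "tgrzwcptcjsecl": → "gtzrcwtpjceslc" → "slc" ✓)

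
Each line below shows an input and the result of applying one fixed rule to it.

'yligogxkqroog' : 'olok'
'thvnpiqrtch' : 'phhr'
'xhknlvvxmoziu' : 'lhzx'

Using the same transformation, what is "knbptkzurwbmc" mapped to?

tnbu

What's happening: keep one character in every 3, starting at position 2 (positions 2nd, 5th, 8th, ...), then swap each adjacent pair of characters (1↔2, 3↔4, ...).
For "knbptkzurwbmc" the result is "tnbu".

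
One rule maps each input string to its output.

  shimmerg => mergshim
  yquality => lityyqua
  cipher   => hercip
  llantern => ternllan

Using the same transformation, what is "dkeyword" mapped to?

The transformation: swap the front and back halves of the string.
Doing the same to "dkeyword": "worddkey".

worddkey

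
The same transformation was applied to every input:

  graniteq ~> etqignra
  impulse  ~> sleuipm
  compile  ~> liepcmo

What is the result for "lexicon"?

The transformation: move the last 2 characters to the front (rotate right by 2), then take characters alternately from the front and the back (1st, last, 2nd, 2nd-last, ...).
Applying that to "lexicon" gives "ocnilxe".

ocnilxe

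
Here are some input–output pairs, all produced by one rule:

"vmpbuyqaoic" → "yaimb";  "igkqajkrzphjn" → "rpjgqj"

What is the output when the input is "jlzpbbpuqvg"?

The transformation: keep every other character starting from the second (positions 2nd, 4th, 6th, ...), then move the last 3 characters to the front (rotate right by 3).
"jlzpbbpuqvg" → "lpbuv" → "buvlp".

buvlp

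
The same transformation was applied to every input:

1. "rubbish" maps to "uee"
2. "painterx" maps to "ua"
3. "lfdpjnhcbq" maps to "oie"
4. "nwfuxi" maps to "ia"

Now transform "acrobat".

Each output is the input with this applied: shift every letter 3 places forward in the alphabet (wrapping around), then keep only the vowels.
"acrobat" → "dfuredw" → "ue".

ue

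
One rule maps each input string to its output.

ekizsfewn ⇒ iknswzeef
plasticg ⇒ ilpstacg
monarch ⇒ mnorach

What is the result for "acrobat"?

cortaab

What's happening: sort the characters into alphabetical order, then move the first 3 characters to the end (rotate left by 3).
For "acrobat", step one produces "aabcort"; step two turns that into "cortaab".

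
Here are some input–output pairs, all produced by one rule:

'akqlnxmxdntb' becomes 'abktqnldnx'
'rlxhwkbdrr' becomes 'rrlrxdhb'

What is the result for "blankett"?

What's happening: take characters alternately from the front and the back (1st, last, 2nd, 2nd-last, ...), then delete the last 2 characters.
Applying both steps to "blankett": "btltaenk", then "btltae".

btltae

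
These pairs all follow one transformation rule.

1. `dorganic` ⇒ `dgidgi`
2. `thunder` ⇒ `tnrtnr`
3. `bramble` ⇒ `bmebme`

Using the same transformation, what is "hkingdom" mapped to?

The transformation: keep one character in every 3, starting at position 1 (positions 1st, 4th, 7th, ...), then write the whole string twice.
On "hkingdom": the first step gives "hno", and the second then gives "hnohno".

hnohno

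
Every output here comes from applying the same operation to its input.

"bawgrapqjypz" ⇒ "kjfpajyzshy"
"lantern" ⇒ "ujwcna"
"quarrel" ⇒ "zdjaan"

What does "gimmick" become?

The rule is to shift every letter 9 places forward in the alphabet (wrapping around), then delete the last character.
Starting from "gimmick": after the first operation, "prvvrlt"; after the second, "prvvrl".

prvvrl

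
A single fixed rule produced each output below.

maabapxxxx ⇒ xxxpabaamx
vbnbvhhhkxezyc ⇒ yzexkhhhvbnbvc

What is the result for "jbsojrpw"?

prjosbjw

The transformation: reverse the string, then move the first character to the end.
Doing the same to "jbsojrpw": "prjosbjw".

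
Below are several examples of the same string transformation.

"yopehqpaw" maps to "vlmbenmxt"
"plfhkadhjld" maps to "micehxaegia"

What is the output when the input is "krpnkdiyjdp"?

homkhafvgam

What's happening: shift every letter 3 places backward in the alphabet (wrapping around).
For "krpnkdiyjdp" the result is "homkhafvgam".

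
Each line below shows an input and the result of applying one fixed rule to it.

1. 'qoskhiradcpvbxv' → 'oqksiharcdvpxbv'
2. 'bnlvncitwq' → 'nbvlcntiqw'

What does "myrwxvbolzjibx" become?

ymwrvxobzlijxb

The transformation: swap each adjacent pair of characters (1↔2, 3↔4, ...).
For "myrwxvbolzjibx" the result is "ymwrvxobzlijxb".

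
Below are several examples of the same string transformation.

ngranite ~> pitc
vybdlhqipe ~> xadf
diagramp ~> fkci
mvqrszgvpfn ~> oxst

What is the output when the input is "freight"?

htgk

The transformation: shift every letter 2 places forward in the alphabet (wrapping around), then keep only the first 4 characters.
Working it through for "freight": intermediate "htgkijv", final "htgk".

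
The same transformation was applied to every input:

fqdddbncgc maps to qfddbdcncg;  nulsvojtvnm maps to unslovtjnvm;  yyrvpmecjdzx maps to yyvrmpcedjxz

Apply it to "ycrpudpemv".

The pattern: swap each adjacent pair of characters (1↔2, 3↔4, ...).
Doing the same to "ycrpudpemv": "cyprduepvm".

cyprduepvm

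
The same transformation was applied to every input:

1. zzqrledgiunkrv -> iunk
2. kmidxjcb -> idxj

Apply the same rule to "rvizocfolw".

The transformation: move the last 2 characters to the front (rotate right by 2), then keep only the last 4 characters.
Starting from "rvizocfolw": after the first operation, "lwrvizocfo"; after the second, "ocfo".

ocfo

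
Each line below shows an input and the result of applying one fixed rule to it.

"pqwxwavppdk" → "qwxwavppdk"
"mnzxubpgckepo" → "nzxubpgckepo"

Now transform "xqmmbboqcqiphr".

qmmbboqcqiphr

What's happening: delete the first character.
So "xqmmbboqcqiphr" becomes "qmmbboqcqiphr".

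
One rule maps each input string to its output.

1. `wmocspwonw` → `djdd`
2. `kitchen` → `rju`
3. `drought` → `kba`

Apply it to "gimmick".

The pattern: keep one character in every 3, starting at position 1 (positions 1st, 4th, 7th, ...), then shift every letter 7 places forward in the alphabet (wrapping around).
Applying that to "gimmick" gives "ntr".

ntr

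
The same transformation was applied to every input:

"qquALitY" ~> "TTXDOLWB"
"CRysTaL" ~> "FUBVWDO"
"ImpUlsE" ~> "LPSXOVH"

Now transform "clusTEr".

Each output is the input with this applied: shift every letter 3 places forward in the alphabet (wrapping around), then convert every letter to uppercase.
"clusTEr" → "foxvWHu" → "FOXVWHU".
(Check on "CRysTaL": → "FUbvWdO" → "FUBVWDO" ✓)

FOXVWHU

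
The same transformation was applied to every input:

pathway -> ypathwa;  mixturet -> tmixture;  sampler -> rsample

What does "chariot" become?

Each output is the input with this applied: move the last character to the front.
On "chariot" that produces "tchario".

tchario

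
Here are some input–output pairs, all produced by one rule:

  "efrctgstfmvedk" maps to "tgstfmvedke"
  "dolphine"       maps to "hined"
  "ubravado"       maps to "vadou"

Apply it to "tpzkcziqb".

cziqbt

The pattern: move the first character to the end, then delete the first 3 characters.
Working it through for "tpzkcziqb": intermediate "pzkcziqbt", final "cziqbt".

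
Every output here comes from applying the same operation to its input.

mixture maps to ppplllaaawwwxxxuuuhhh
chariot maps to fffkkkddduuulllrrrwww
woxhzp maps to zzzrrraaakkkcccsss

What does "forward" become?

iiirrruuuzzzddduuuggg

Each output is the input with this applied: repeat every character 3 times, then shift every letter 3 places forward in the alphabet (wrapping around).
Working it through for "forward": intermediate "fffooorrrwwwaaarrrddd", final "iiirrruuuzzzddduuuggg".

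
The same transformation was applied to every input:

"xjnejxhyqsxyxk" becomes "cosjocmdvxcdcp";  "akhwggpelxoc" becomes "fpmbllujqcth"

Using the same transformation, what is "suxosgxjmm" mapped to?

The transformation: shift every letter 5 places forward in the alphabet (wrapping around).
For "suxosgxjmm" the result is "xzctxlcorr".

xzctxlcorr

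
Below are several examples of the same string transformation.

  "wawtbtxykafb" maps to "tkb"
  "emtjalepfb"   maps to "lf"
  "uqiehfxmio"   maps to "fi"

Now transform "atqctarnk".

ak

Rule — keep one character in every 3, starting at position 3 (positions 3rd, 6th, 9th, ...), then delete the first character.
For "atqctarnk", step one produces "qak"; step two turns that into "ak".
(Check on "uqiehfxmio": → "ifi" → "fi" ✓)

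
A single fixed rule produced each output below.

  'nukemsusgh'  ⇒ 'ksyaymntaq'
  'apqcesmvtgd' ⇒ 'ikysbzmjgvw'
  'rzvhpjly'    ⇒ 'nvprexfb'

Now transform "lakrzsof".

Rule — shift every letter 6 places forward in the alphabet (wrapping around), then move the first 3 characters to the end (rotate left by 3).
"lakrzsof" → "rgqxfyul" → "xfyulrgq".

xfyulrgq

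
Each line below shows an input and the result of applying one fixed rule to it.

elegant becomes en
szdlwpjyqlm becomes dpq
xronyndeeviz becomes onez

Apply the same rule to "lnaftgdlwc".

In each case the input is transformed by: keep one character in every 3, starting at position 3 (positions 3rd, 6th, 9th, ...).
"lnaftgdlwc" → "agw".

agw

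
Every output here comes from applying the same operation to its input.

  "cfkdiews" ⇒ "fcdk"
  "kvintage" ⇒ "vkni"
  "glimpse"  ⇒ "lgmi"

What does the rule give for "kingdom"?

In each case the input is transformed by: swap each adjacent pair of characters (1↔2, 3↔4, ...), then keep only the first 4 characters.
Applying that to "kingdom" gives "ikgn".
(Check on "glimpse": → "lgmispe" → "lgmi" ✓)

ikgn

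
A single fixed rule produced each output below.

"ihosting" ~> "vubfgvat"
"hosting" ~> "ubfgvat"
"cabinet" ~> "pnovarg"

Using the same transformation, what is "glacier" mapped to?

The pattern: shift every letter 13 places forward in the alphabet (wrapping around) — i.e. ROT13.
For "glacier" the result is "tynpvre".

tynpvre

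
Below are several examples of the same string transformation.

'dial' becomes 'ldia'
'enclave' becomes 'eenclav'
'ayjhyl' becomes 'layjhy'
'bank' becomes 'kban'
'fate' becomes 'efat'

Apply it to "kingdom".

The transformation: move the last character to the front.
For "kingdom" the result is "mkingdo".

mkingdo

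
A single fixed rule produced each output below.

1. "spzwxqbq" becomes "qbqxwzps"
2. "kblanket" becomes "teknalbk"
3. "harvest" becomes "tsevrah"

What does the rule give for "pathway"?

yawhtap

Each output is the input with this applied: reverse the string.
Doing the same to "pathway": "yawhtap".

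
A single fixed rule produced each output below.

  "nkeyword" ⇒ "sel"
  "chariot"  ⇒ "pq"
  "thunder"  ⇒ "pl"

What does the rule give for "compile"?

wq

Each output is the input with this applied: shift every letter 8 places forward in the alphabet (wrapping around), then keep one character in every 3, starting at position 2 (positions 2nd, 5th, 8th, ...).
On "compile": the first step gives "kwuxqtm", and the second then gives "wq".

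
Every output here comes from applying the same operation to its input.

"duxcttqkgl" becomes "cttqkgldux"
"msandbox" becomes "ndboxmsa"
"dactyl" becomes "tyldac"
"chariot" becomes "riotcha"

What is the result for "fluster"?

sterflu

In each case the input is transformed by: move the first 3 characters to the end (rotate left by 3).
Doing the same to "fluster": "sterflu".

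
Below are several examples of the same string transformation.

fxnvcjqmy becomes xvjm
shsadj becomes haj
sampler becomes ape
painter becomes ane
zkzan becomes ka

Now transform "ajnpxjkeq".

jpje

Rule — keep every other character starting from the second (positions 2nd, 4th, 6th, ...).
"ajnpxjkeq" → "jpje".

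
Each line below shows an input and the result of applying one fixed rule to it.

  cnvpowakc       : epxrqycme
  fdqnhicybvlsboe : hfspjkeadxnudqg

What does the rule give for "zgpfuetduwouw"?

Each output is the input with this applied: shift every letter 2 places forward in the alphabet (wrapping around).
Doing the same to "zgpfuetduwouw": "birhwgvfwyqwy".

birhwgvfwyqwy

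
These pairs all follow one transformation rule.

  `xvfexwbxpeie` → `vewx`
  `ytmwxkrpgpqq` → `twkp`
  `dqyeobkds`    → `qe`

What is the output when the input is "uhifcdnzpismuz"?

hfdzi

What's happening: keep every other character starting from the second (positions 2nd, 4th, 6th, ...), then delete the last 2 characters.
For "uhifcdnzpismuz", step one produces "hfdzimz"; step two turns that into "hfdzi".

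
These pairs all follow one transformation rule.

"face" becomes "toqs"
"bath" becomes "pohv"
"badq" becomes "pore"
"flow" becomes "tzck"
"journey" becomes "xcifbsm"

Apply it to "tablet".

The rule is to shift every letter 12 places backward in the alphabet (wrapping around).
"tablet" → "hopzsh".

hopzsh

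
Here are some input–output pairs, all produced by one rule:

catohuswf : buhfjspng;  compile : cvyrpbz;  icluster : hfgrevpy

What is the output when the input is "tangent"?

traggna

Rule — shift every letter 13 places forward in the alphabet (wrapping around) — i.e. ROT13, then move the first 3 characters to the end (rotate left by 3).
"tangent" → "gnatrag" → "traggna".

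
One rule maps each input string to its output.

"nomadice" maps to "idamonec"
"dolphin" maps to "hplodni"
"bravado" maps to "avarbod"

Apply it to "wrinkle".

The transformation: reverse the string, then move the first 2 characters to the end (rotate left by 2).
Starting from "wrinkle": after the first operation, "elknirw"; after the second, "knirwel".

knirwel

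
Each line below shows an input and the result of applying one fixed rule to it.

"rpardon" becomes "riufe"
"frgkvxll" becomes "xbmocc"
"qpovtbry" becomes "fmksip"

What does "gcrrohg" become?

iifyx

Rule — shift every letter 9 places backward in the alphabet (wrapping around), then delete the first 2 characters.
For "gcrrohg", step one produces "xtiifyx"; step two turns that into "iifyx".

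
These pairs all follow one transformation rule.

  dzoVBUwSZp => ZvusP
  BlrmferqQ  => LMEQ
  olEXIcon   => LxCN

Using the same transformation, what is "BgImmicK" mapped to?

GMIk

In each case the input is transformed by: flip the case of every letter, then keep every other character starting from the second (positions 2nd, 4th, 6th, ...).
For "BgImmicK", step one produces "bGiMMICk"; step two turns that into "GMIk".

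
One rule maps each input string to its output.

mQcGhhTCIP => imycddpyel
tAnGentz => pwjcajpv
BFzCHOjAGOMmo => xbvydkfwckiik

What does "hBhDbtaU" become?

The rule is to shift every letter 4 places backward in the alphabet (wrapping around), then convert every letter to lowercase.
Working it through for "hBhDbtaU": intermediate "dXdZxpwQ", final "dxdzxpwq".

dxdzxpwq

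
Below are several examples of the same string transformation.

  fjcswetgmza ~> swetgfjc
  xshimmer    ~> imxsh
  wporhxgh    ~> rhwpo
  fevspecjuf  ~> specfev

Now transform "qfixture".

xtqfi

What's happening: delete the last 3 characters, then move the first 3 characters to the end (rotate left by 3).
For "qfixture", step one produces "qfixt"; step two turns that into "xtqfi".
(Check on "xshimmer": → "xshim" → "imxsh" ✓)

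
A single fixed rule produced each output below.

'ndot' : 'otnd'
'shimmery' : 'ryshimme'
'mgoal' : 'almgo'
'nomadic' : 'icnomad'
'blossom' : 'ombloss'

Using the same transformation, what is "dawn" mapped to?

The transformation: move the last 2 characters to the front (rotate right by 2).
So "dawn" becomes "wnda".

wnda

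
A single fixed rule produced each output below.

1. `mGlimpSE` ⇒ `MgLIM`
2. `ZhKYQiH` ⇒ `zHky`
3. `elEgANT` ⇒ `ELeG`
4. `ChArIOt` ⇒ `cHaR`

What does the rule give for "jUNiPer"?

JunI

Rule — flip the case of every letter, then delete the last 3 characters.
For "jUNiPer", step one produces "JunIpER"; step two turns that into "JunI".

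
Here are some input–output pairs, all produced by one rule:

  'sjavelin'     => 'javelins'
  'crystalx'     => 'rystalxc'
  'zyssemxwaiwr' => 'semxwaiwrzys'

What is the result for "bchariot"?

The transformation: swap the front and back halves of the string, then move the last 3 characters to the front (rotate right by 3).
Starting from "bchariot": after the first operation, "riotbcha"; after the second, "chariotb".
(Check on "zyssemxwaiwr": → "xwaiwrzyssem" → "semxwaiwrzys" ✓)

chariotb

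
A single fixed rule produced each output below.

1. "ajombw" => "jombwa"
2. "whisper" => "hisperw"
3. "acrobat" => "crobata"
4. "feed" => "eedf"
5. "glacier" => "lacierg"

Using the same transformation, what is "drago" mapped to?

ragod

What's happening: move the first character to the end.
"drago" → "ragod".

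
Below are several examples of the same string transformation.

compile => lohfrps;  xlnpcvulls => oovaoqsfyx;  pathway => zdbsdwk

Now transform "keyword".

The transformation: move the last 3 characters to the front (rotate right by 3), then shift every letter 3 places forward in the alphabet (wrapping around).
Applying that to "keyword" gives "rugnhbz".

rugnhbz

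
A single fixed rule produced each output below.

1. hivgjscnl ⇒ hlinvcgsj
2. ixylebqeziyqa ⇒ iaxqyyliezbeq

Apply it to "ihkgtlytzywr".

Rule — take characters alternately from the front and the back (1st, last, 2nd, 2nd-last, ...).
For "ihkgtlytzywr" the result is "irhwkygzttly".

irhwkygzttly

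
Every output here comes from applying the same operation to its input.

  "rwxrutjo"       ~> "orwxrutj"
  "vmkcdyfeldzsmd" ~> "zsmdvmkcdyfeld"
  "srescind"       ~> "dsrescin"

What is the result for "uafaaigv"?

The pattern: swap the front and back halves of the string, then move the first 3 characters to the end (rotate left by 3).
"uafaaigv" → "aigvuafa" → "vuafaaig".

vuafaaig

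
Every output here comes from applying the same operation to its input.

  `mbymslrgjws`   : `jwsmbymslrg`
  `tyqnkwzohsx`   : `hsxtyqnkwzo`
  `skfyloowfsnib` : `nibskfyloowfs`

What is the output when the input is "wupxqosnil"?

The transformation: move the last 3 characters to the front (rotate right by 3).
Applying that to "wupxqosnil" gives "nilwupxqos".

nilwupxqos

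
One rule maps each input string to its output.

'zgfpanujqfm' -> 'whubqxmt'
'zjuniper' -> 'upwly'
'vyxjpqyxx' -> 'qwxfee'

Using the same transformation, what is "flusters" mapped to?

zalyz

The pattern: delete the first 3 characters, then shift every letter 7 places forward in the alphabet (wrapping around).
So "flusters" becomes "zalyz".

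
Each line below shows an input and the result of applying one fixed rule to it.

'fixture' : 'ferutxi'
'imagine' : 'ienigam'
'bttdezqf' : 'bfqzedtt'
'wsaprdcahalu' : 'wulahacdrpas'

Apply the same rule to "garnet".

gtenra

In each case the input is transformed by: move the first character to the end, then reverse the string.
On "garnet": the first step gives "arnetg", and the second then gives "gtenra".
(Check on "imagine": → "maginei" → "ienigam" ✓)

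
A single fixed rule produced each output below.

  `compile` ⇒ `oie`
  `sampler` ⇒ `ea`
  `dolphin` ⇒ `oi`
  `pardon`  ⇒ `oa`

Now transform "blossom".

The pattern: sort the characters into reverse alphabetical order, then keep only the vowels.
Working it through for "blossom": intermediate "ssoomlb", final "oo".

oo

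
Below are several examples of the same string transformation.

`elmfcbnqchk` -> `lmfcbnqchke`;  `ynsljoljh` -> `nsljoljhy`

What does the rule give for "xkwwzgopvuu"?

Each output is the input with this applied: move the first character to the end.
Applying that to "xkwwzgopvuu" gives "kwwzgopvuux".

kwwzgopvuux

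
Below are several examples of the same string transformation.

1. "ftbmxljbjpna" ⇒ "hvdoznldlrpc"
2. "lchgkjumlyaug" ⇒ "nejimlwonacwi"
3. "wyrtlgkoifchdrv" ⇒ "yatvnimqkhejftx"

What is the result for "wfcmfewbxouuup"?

Each output is the input with this applied: shift every letter 2 places forward in the alphabet (wrapping around).
On "wfcmfewbxouuup" that produces "yheohgydzqwwwr".

yheohgydzqwwwr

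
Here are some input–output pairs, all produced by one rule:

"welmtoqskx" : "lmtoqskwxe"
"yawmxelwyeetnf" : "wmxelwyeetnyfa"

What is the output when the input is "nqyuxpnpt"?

What's happening: swap the first and last characters, then move the first 2 characters to the end (rotate left by 2).
Working it through for "nqyuxpnpt": intermediate "tqyuxpnpn", final "yuxpnpntq".

yuxpnpntq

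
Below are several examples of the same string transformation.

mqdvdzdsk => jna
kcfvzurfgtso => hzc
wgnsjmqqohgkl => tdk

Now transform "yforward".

Each output is the input with this applied: shift every letter 3 places backward in the alphabet (wrapping around), then keep only the first 3 characters.
For "yforward", step one produces "vclotxoa"; step two turns that into "vcl".

vcl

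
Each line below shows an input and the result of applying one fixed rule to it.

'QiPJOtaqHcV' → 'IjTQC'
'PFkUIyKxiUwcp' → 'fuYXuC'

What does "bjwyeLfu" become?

Looking at the pairs, the operation is to keep every other character starting from the second (positions 2nd, 4th, 6th, ...), then flip the case of every letter.
Starting from "bjwyeLfu": after the first operation, "jyLu"; after the second, "JYlU".
(Check on "PFkUIyKxiUwcp": → "FUyxUc" → "fuYXuC" ✓)

JYlU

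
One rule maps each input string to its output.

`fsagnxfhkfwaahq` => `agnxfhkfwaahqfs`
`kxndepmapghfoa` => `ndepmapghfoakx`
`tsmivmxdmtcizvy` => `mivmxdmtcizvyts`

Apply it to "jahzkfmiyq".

hzkfmiyqja

Rule — move the first 2 characters to the end (rotate left by 2).
"jahzkfmiyq" → "hzkfmiyqja".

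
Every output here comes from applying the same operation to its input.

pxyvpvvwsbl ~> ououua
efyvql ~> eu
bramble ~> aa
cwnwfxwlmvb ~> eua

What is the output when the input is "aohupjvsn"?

The transformation: shift every letter 1 place backward in the alphabet (wrapping around), then keep only the vowels.
"aohupjvsn" → "zngtoiurm" → "oiu".

oiu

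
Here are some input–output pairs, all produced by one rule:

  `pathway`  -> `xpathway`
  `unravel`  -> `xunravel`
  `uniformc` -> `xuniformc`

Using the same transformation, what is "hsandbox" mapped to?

What's happening: prepend "x".
So "hsandbox" becomes "xhsandbox".

xhsandbox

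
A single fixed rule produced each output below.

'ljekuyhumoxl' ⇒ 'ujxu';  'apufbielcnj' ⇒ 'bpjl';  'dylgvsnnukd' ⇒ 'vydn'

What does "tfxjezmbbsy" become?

The transformation: keep one character in every 3, starting at position 2 (positions 2nd, 5th, 8th, ...), then swap each adjacent pair of characters (1↔2, 3↔4, ...).
"tfxjezmbbsy" → "feby" → "efyb".

efyb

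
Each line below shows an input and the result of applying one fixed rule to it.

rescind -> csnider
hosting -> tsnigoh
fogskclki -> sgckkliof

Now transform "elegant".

Looking at the pairs, the operation is to swap each adjacent pair of characters (1↔2, 3↔4, ...), then move the first 2 characters to the end (rotate left by 2).
"elegant" → "genatle".

genatle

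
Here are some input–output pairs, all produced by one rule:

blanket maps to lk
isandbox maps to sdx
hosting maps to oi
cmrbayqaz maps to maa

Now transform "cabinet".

The transformation: keep one character in every 3, starting at position 2 (positions 2nd, 5th, 8th, ...).
Applying that to "cabinet" gives "an".

an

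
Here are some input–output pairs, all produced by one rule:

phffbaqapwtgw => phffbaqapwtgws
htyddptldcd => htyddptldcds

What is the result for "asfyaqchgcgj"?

What's happening: append "s".
Doing the same to "asfyaqchgcgj": "asfyaqchgcgjs".

asfyaqchgcgjs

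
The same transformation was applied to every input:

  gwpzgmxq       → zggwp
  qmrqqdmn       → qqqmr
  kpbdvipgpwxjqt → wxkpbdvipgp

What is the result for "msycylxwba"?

lxmsycy

In each case the input is transformed by: delete the last 3 characters, then move the last 2 characters to the front (rotate right by 2).
On "msycylxwba": the first step gives "msycylx", and the second then gives "lxmsycy".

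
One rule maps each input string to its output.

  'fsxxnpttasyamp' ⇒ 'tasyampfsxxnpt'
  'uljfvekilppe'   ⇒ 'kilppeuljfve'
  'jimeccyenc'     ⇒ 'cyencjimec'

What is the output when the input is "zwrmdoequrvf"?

The transformation: swap the front and back halves of the string.
On "zwrmdoequrvf" that produces "equrvfzwrmdo".

equrvfzwrmdo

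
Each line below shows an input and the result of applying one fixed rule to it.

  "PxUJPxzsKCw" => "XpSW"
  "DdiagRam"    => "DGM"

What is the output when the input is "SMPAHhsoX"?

What's happening: flip the case of every letter, then keep one character in every 3, starting at position 2 (positions 2nd, 5th, 8th, ...).
On "SMPAHhsoX": the first step gives "smpahHSOx", and the second then gives "mhO".

mhO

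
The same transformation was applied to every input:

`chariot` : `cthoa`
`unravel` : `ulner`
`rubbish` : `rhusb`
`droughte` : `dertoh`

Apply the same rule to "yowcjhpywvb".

In each case the input is transformed by: take characters alternately from the front and the back (1st, last, 2nd, 2nd-last, ...), then delete the last 2 characters.
For "yowcjhpywvb", step one produces "ybovwwcyjph"; step two turns that into "ybovwwcyj".

ybovwwcyj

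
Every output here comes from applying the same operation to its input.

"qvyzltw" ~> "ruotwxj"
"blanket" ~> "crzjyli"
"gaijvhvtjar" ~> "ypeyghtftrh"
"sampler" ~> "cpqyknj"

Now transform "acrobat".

yryapmz

Looking at the pairs, the operation is to shift every letter 2 places backward in the alphabet (wrapping around), then move the last 2 characters to the front (rotate right by 2).
Working it through for "acrobat": intermediate "yapmzyr", final "yryapmz".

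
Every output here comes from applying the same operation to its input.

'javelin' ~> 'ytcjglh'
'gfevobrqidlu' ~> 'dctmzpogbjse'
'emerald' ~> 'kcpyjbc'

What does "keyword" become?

The pattern: move the first character to the end, then shift every letter 2 places backward in the alphabet (wrapping around).
So "keyword" becomes "cwumpbi".

cwumpbi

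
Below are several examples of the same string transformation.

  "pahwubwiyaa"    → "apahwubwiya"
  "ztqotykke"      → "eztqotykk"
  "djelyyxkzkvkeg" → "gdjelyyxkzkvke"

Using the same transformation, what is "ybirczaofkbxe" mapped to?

Looking at the pairs, the operation is to move the last character to the front.
"ybirczaofkbxe" → "eybirczaofkbx".

eybirczaofkbx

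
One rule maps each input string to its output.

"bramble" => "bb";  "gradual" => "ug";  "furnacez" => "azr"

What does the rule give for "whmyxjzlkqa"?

xlam

The pattern: move the first 3 characters to the end (rotate left by 3), then keep one character in every 3, starting at position 2 (positions 2nd, 5th, 8th, ...).
For "whmyxjzlkqa", step one produces "yxjzlkqawhm"; step two turns that into "xlam".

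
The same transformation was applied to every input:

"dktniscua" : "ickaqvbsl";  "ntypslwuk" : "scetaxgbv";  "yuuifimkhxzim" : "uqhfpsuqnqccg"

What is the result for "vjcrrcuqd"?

Rule — shift every letter 8 places forward in the alphabet (wrapping around), then reverse the string.
On "vjcrrcuqd" that produces "lyckzzkrd".

lyckzzkrd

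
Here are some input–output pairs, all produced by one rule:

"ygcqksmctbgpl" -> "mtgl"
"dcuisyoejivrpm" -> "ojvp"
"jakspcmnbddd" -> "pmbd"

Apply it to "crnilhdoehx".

What's happening: keep every other character starting from the first (positions 1st, 3rd, 5th, ...), then keep only the last 4 characters.
"crnilhdoehx" → "cnldex" → "ldex".

ldex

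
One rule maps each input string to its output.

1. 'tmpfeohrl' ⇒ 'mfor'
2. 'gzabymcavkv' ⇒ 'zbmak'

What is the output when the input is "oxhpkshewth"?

The transformation: keep every other character starting from the second (positions 2nd, 4th, 6th, ...).
Doing the same to "oxhpkshewth": "xpset".

xpset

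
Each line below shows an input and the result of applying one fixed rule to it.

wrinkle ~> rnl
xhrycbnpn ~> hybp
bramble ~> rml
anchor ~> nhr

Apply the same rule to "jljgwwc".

Looking at the pairs, the operation is to keep every other character starting from the second (positions 2nd, 4th, 6th, ...).
So "jljgwwc" becomes "lgw".

lgw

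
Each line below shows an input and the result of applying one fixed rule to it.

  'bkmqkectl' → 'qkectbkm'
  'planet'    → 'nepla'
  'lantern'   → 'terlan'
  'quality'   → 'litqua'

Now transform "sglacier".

Rule — delete the last character, then move the first 3 characters to the end (rotate left by 3).
On "sglacier" that produces "aciesgl".

aciesgl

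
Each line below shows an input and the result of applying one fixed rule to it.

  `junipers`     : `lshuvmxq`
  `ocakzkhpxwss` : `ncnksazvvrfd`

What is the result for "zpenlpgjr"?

What's happening: move the first 3 characters to the end (rotate left by 3), then shift every letter 3 places forward in the alphabet (wrapping around).
So "zpenlpgjr" becomes "qosjmucsh".

qosjmucsh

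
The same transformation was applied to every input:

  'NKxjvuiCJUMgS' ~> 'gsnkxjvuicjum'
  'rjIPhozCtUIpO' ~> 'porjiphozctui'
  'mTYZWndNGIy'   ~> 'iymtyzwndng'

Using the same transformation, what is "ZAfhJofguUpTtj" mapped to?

tjzafhjofguupt

The transformation: move the last 2 characters to the front (rotate right by 2), then convert every letter to lowercase.
"ZAfhJofguUpTtj" → "tjZAfhJofguUpT" → "tjzafhjofguupt".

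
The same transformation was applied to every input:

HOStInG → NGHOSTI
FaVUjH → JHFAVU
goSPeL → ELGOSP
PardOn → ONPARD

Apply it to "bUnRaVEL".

ELBUNRAV

The rule is to move the last 2 characters to the front (rotate right by 2), then convert every letter to uppercase.
"bUnRaVEL" → "ELbUnRaV" → "ELBUNRAV".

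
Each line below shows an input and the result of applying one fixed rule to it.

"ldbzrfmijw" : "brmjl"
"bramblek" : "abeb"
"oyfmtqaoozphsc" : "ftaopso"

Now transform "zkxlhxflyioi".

The rule is to move the first character to the end, then keep every other character starting from the second (positions 2nd, 4th, 6th, ...).
"zkxlhxflyioi" → "xhfyoz".

xhfyoz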